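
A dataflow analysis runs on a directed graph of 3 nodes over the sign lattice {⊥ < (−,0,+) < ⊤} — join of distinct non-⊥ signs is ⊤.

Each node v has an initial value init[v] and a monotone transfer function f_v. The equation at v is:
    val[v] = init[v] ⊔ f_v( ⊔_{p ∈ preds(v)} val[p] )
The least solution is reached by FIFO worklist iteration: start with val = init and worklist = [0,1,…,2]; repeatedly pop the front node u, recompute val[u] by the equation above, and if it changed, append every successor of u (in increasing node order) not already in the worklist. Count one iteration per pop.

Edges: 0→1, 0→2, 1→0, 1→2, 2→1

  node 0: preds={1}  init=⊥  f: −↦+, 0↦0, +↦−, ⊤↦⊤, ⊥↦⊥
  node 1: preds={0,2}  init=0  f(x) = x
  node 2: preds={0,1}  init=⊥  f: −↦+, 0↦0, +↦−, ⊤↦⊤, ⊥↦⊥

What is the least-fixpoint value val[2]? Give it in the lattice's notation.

Trace (4 dequeues):
  [1] u=0 | in 0 | out 0 | prev ⊥ | push {}
  [2] u=1 | in 0 | out 0 | ==
  [3] u=2 | in 0 | out 0 | prev ⊥ | push {1}
  [4] u=1 | in 0 | out 0 | ==

Converged values:
  [0] 0
  [1] 0
  [2] 0

0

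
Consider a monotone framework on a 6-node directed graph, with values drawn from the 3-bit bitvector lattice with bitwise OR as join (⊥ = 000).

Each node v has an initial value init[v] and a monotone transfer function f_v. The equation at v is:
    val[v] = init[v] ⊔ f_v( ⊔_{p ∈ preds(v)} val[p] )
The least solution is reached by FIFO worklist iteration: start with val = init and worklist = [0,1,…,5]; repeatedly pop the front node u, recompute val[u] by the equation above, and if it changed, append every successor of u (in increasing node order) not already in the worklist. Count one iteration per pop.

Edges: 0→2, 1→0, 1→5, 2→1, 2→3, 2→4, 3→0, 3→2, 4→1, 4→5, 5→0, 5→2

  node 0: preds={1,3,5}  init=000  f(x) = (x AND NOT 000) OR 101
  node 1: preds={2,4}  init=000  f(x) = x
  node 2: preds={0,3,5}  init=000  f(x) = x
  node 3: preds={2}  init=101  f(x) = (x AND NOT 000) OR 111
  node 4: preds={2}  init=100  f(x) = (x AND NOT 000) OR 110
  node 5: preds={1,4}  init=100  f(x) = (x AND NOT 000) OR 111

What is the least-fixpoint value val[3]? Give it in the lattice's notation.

111

Iteration log — 14 steps:
  step 1. node 0  ⊔preds=101  new=101  old=000  +wl: 
  step 2. node 1  ⊔preds=100  new=100  old=000  +wl: 0
  step 3. node 2  ⊔preds=101  new=101  old=000  +wl: 1
  step 4. node 3  ⊔preds=101  new=111  old=101  +wl: 2
  step 5. node 4  ⊔preds=101  new=111  old=100  +wl: 
  step 6. node 5  ⊔preds=111  new=111  old=100  +wl: 
  step 7. node 0  ⊔preds=111  new=111  old=101  +wl: 
  step 8. node 1  ⊔preds=111  new=111  old=100  +wl: 0,5
  step 9. node 2  ⊔preds=111  new=111  old=101  +wl: 1,3,4
  step 10. node 0  ⊔preds=111  new=111  stable
  step 11. node 5  ⊔preds=111  new=111  stable
  step 12. node 1  ⊔preds=111  new=111  stable
  step 13. node 3  ⊔preds=111  new=111  stable
  step 14. node 4  ⊔preds=111  new=111  stable

Least fixpoint reached:
  node 0: 111
  node 1: 111
  node 2: 111
  node 3: 111
  node 4: 111
  node 5: 111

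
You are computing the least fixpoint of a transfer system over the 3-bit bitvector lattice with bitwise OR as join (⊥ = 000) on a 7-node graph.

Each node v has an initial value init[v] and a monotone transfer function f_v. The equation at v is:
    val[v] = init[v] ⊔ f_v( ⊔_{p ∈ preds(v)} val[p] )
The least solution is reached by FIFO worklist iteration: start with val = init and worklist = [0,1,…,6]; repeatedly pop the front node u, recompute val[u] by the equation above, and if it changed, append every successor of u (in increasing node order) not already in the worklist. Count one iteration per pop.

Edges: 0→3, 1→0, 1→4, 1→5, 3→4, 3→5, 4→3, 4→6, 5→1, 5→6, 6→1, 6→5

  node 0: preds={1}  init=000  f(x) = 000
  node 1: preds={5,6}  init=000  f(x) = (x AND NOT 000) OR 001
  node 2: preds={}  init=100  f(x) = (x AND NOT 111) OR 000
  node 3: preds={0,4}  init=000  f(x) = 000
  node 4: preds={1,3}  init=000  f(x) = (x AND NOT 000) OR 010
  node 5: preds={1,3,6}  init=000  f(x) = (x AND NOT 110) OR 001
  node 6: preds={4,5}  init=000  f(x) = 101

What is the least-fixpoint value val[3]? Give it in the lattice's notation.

000

Iteration log — 15 steps:
  step 1. node 0  ⊔preds=000  new=000  stable
  step 2. node 1  ⊔preds=000  new=001  old=000  +wl: 0
  step 3. node 2  ⊔preds=000  new=100  stable
  step 4. node 3  ⊔preds=000  new=000  stable
  step 5. node 4  ⊔preds=001  new=011  old=000  +wl: 3
  step 6. node 5  ⊔preds=001  new=001  old=000  +wl: 1
  step 7. node 6  ⊔preds=011  new=101  old=000  +wl: 5
  step 8. node 0  ⊔preds=001  new=000  stable
  step 9. node 3  ⊔preds=011  new=000  stable
  step 10. node 1  ⊔preds=101  new=101  old=001  +wl: 0,4
  step 11. node 5  ⊔preds=101  new=001  stable
  step 12. node 0  ⊔preds=101  new=000  stable
  step 13. node 4  ⊔preds=101  new=111  old=011  +wl: 3,6
  step 14. node 3  ⊔preds=111  new=000  stable
  step 15. node 6  ⊔preds=111  new=101  stable

Least fixpoint reached:
  node 0: 000
  node 1: 101
  node 2: 100
  node 3: 000
  node 4: 111
  node 5: 001
  node 6: 101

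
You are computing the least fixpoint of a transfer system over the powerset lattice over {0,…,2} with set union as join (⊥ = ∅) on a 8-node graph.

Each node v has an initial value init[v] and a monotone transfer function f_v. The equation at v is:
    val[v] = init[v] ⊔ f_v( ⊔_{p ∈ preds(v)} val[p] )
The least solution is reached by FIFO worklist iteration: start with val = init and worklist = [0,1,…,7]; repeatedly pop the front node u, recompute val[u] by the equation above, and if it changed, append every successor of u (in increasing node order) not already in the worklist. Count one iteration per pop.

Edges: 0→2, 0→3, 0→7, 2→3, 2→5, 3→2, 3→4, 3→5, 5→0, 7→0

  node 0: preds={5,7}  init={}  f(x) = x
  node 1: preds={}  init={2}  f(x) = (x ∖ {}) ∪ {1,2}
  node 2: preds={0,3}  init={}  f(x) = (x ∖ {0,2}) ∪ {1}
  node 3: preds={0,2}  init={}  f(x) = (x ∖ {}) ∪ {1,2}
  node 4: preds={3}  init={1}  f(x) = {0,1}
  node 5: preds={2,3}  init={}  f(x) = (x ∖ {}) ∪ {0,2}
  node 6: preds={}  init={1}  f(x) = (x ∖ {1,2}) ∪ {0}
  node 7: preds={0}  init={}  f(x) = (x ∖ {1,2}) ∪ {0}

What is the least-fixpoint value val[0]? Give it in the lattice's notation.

{0,1,2}

Worklist (16 pops):
  #1 pop 0: in={} → {} (no change)
  #2 pop 1: in={} → {1,2} (was {2}); enqueue []
  #3 pop 2: in={} → {1} (was {}); enqueue []
  #4 pop 3: in={1} → {1,2} (was {}); enqueue [2]
  #5 pop 4: in={1,2} → {0,1} (was {1}); enqueue []
  #6 pop 5: in={1,2} → {0,1,2} (was {}); enqueue [0]
  #7 pop 6: in={} → {0,1} (was {1}); enqueue []
  #8 pop 7: in={} → {0} (was {}); enqueue []
  #9 pop 2: in={1,2} → {1} (no change)
  #10 pop 0: in={0,1,2} → {0,1,2} (was {}); enqueue [2,3,7]
  #11 pop 2: in={0,1,2} → {1} (no change)
  #12 pop 3: in={0,1,2} → {0,1,2} (was {1,2}); enqueue [2,4,5]
  #13 pop 7: in={0,1,2} → {0} (no change)
  #14 pop 2: in={0,1,2} → {1} (no change)
  #15 pop 4: in={0,1,2} → {0,1} (no change)
  #16 pop 5: in={0,1,2} → {0,1,2} (no change)

Fixpoint:
  val[0] = {0,1,2}
  val[1] = {1,2}
  val[2] = {1}
  val[3] = {0,1,2}
  val[4] = {0,1}
  val[5] = {0,1,2}
  val[6] = {0,1}
  val[7] = {0}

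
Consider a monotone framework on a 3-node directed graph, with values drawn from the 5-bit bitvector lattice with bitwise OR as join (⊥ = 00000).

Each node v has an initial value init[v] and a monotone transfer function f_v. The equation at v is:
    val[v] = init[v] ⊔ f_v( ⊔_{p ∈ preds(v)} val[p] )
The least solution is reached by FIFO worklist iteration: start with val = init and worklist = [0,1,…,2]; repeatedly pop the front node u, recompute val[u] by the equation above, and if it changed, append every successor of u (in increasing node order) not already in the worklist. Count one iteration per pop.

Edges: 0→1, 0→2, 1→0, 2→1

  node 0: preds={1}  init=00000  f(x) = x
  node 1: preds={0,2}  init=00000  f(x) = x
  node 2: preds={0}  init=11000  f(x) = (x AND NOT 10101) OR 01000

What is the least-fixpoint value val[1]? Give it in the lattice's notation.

Trace (6 dequeues):
  [1] u=0 | in 00000 | out 00000 | ==
  [2] u=1 | in 11000 | out 11000 | prev 00000 | push {0}
  [3] u=2 | in 00000 | out 11000 | ==
  [4] u=0 | in 11000 | out 11000 | prev 00000 | push {1,2}
  [5] u=1 | in 11000 | out 11000 | ==
  [6] u=2 | in 11000 | out 11000 | ==

Converged values:
  [0] 11000
  [1] 11000
  [2] 11000

11000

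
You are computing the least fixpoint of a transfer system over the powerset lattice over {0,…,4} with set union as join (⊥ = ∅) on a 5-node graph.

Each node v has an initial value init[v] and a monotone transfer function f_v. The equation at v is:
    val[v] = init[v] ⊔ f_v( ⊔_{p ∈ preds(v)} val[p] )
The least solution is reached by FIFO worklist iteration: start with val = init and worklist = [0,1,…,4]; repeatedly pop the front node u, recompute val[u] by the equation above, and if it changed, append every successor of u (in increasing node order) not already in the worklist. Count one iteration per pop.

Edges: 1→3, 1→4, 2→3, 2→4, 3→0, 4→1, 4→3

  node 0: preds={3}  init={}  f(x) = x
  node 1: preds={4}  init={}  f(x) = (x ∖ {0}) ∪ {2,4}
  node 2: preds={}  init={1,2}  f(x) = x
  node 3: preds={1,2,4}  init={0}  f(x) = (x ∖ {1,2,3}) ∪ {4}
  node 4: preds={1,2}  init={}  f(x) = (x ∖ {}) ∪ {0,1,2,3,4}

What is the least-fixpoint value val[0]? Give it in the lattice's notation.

Iteration log — 9 steps:
  step 1. node 0  ⊔preds={0}  new={0}  old={}  +wl: 
  step 2. node 1  ⊔preds={}  new={2,4}  old={}  +wl: 
  step 3. node 2  ⊔preds={}  new={1,2}  stable
  step 4. node 3  ⊔preds={1,2,4}  new={0,4}  old={0}  +wl: 0
  step 5. node 4  ⊔preds={1,2,4}  new={0,1,2,3,4}  old={}  +wl: 1,3
  step 6. node 0  ⊔preds={0,4}  new={0,4}  old={0}  +wl: 
  step 7. node 1  ⊔preds={0,1,2,3,4}  new={1,2,3,4}  old={2,4}  +wl: 4
  step 8. node 3  ⊔preds={0,1,2,3,4}  new={0,4}  stable
  step 9. node 4  ⊔preds={1,2,3,4}  new={0,1,2,3,4}  stable

Least fixpoint reached:
  node 0: {0,4}
  node 1: {1,2,3,4}
  node 2: {1,2}
  node 3: {0,4}
  node 4: {0,1,2,3,4}

{0,4}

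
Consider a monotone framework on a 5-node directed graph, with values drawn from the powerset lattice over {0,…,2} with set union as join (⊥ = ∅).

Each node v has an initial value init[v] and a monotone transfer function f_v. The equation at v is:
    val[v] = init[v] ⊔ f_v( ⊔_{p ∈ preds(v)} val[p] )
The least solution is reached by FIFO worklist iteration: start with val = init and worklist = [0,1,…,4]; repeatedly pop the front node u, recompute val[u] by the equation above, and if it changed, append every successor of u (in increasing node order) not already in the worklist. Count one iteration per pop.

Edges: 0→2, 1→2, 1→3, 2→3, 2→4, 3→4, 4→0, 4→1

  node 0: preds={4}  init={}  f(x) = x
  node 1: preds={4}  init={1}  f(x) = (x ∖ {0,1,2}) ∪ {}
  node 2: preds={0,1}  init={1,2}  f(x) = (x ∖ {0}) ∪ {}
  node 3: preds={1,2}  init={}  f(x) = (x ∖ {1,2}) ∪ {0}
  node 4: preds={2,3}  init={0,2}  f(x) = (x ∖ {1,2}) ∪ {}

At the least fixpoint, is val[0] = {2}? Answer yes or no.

Iteration log — 5 steps:
  step 1. node 0  ⊔preds={0,2}  new={0,2}  old={}  +wl: 
  step 2. node 1  ⊔preds={0,2}  new={1}  stable
  step 3. node 2  ⊔preds={0,1,2}  new={1,2}  stable
  step 4. node 3  ⊔preds={1,2}  new={0}  old={}  +wl: 
  step 5. node 4  ⊔preds={0,1,2}  new={0,2}  stable

Least fixpoint reached:
  node 0: {0,2}
  node 1: {1}
  node 2: {1,2}
  node 3: {0}
  node 4: {0,2}

no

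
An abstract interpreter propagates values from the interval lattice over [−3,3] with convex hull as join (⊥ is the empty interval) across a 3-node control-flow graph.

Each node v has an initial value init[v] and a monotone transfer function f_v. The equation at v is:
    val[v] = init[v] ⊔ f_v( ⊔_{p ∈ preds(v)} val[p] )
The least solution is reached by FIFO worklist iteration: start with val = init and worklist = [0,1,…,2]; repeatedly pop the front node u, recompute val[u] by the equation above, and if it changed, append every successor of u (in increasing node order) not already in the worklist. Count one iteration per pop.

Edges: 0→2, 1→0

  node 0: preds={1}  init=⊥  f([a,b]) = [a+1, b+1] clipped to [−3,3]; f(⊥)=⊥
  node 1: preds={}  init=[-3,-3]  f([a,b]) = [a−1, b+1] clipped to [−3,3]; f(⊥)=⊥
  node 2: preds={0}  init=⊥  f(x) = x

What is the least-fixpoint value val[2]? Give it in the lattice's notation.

Trace (3 dequeues):
  [1] u=0 | in [-3,-3] | out [-2,-2] | prev ⊥ | push {}
  [2] u=1 | in ⊥ | out [-3,-3] | ==
  [3] u=2 | in [-2,-2] | out [-2,-2] | prev ⊥ | push {}

Converged values:
  [0] [-2,-2]
  [1] [-3,-3]
  [2] [-2,-2]

[-2,-2]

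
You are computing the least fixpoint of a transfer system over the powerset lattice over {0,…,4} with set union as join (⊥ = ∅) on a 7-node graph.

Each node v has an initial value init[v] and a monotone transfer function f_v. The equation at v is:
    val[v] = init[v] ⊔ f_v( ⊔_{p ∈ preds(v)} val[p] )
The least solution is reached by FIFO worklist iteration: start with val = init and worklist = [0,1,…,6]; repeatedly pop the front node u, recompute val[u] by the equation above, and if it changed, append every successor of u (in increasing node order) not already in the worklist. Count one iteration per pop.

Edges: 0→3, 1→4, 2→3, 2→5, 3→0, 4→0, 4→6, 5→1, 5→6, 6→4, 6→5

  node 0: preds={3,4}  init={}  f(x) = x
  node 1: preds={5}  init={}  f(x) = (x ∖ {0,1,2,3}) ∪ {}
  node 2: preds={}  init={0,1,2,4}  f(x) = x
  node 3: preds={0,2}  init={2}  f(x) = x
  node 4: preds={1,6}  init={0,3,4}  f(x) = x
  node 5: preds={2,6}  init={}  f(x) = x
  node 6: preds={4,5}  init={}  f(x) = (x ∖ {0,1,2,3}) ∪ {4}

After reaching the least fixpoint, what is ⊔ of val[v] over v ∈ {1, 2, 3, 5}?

Iteration log — 12 steps:
  step 1. node 0  ⊔preds={0,2,3,4}  new={0,2,3,4}  old={}  +wl: 
  step 2. node 1  ⊔preds={}  new={}  stable
  step 3. node 2  ⊔preds={}  new={0,1,2,4}  stable
  step 4. node 3  ⊔preds={0,1,2,3,4}  new={0,1,2,3,4}  old={2}  +wl: 0
  step 5. node 4  ⊔preds={}  new={0,3,4}  stable
  step 6. node 5  ⊔preds={0,1,2,4}  new={0,1,2,4}  old={}  +wl: 1
  step 7. node 6  ⊔preds={0,1,2,3,4}  new={4}  old={}  +wl: 4,5
  step 8. node 0  ⊔preds={0,1,2,3,4}  new={0,1,2,3,4}  old={0,2,3,4}  +wl: 3
  step 9. node 1  ⊔preds={0,1,2,4}  new={4}  old={}  +wl: 
  step 10. node 4  ⊔preds={4}  new={0,3,4}  stable
  step 11. node 5  ⊔preds={0,1,2,4}  new={0,1,2,4}  stable
  step 12. node 3  ⊔preds={0,1,2,3,4}  new={0,1,2,3,4}  stable

Least fixpoint reached:
  node 0: {0,1,2,3,4}
  node 1: {4}
  node 2: {0,1,2,4}
  node 3: {0,1,2,3,4}
  node 4: {0,3,4}
  node 5: {0,1,2,4}
  node 6: {4}

{0,1,2,3,4}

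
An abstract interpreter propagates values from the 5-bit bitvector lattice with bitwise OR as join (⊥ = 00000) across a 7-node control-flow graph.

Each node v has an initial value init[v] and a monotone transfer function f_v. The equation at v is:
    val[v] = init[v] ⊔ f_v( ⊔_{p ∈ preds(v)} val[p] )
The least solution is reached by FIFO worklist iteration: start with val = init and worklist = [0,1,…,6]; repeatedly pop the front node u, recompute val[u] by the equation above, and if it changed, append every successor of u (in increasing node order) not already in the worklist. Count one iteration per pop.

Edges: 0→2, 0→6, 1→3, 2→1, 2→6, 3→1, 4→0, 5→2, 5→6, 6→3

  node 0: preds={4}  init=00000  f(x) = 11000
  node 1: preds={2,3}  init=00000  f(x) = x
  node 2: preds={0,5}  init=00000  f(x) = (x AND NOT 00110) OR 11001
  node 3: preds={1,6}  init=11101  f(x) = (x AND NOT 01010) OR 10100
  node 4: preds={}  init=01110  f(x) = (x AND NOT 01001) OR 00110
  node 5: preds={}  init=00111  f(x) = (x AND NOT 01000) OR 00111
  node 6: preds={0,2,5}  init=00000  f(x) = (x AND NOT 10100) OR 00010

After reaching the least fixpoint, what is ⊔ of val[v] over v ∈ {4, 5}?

Worklist (9 pops):
  #1 pop 0: in=01110 → 11000 (was 00000); enqueue []
  #2 pop 1: in=11101 → 11101 (was 00000); enqueue []
  #3 pop 2: in=11111 → 11001 (was 00000); enqueue [1]
  #4 pop 3: in=11101 → 11101 (no change)
  #5 pop 4: in=00000 → 01110 (no change)
  #6 pop 5: in=00000 → 00111 (no change)
  #7 pop 6: in=11111 → 01011 (was 00000); enqueue [3]
  #8 pop 1: in=11101 → 11101 (no change)
  #9 pop 3: in=11111 → 11101 (no change)

Fixpoint:
  val[0] = 11000
  val[1] = 11101
  val[2] = 11001
  val[3] = 11101
  val[4] = 01110
  val[5] = 00111
  val[6] = 01011

01111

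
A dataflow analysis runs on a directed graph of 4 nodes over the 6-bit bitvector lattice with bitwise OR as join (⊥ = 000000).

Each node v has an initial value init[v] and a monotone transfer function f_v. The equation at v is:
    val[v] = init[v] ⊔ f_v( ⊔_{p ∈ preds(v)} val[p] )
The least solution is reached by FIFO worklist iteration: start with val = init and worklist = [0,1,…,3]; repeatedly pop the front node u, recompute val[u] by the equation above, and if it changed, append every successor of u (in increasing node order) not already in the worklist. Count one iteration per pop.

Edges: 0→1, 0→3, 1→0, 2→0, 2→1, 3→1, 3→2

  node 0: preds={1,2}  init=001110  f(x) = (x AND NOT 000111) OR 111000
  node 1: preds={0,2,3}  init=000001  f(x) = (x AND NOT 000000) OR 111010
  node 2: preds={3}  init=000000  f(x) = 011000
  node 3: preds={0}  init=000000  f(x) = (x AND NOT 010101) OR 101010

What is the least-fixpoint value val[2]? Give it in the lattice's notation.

Trace (7 dequeues):
  [1] u=0 | in 000001 | out 111110 | prev 001110 | push {}
  [2] u=1 | in 111110 | out 111111 | prev 000001 | push {0}
  [3] u=2 | in 000000 | out 011000 | prev 000000 | push {1}
  [4] u=3 | in 111110 | out 101010 | prev 000000 | push {2}
  [5] u=0 | in 111111 | out 111110 | ==
  [6] u=1 | in 111110 | out 111111 | ==
  [7] u=2 | in 101010 | out 011000 | ==

Converged values:
  [0] 111110
  [1] 111111
  [2] 011000
  [3] 101010

011000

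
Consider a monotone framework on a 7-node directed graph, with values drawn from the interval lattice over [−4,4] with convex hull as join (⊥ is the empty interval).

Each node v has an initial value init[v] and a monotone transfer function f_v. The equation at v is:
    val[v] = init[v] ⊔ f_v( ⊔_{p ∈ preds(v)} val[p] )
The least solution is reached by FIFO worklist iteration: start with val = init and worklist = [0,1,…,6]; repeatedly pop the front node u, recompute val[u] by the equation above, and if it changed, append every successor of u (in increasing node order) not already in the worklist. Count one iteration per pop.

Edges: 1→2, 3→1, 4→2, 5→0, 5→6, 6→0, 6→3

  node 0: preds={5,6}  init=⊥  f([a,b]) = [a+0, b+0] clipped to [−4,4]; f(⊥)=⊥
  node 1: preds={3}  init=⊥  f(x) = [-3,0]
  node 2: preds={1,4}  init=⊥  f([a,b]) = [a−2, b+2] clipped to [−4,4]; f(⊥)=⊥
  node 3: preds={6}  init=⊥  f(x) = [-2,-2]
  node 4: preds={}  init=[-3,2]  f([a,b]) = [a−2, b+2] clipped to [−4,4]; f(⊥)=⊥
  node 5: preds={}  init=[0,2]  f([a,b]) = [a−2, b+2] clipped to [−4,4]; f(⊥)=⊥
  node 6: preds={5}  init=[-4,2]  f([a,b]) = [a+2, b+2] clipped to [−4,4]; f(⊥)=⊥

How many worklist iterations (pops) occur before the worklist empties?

10

Worklist (10 pops):
  #1 pop 0: in=[-4,2] → [-4,2] (was ⊥); enqueue []
  #2 pop 1: in=⊥ → [-3,0] (was ⊥); enqueue []
  #3 pop 2: in=[-3,2] → [-4,4] (was ⊥); enqueue []
  #4 pop 3: in=[-4,2] → [-2,-2] (was ⊥); enqueue [1]
  #5 pop 4: in=⊥ → [-3,2] (no change)
  #6 pop 5: in=⊥ → [0,2] (no change)
  #7 pop 6: in=[0,2] → [-4,4] (was [-4,2]); enqueue [0,3]
  #8 pop 1: in=[-2,-2] → [-3,0] (no change)
  #9 pop 0: in=[-4,4] → [-4,4] (was [-4,2]); enqueue []
  #10 pop 3: in=[-4,4] → [-2,-2] (no change)

Fixpoint:
  val[0] = [-4,4]
  val[1] = [-3,0]
  val[2] = [-4,4]
  val[3] = [-2,-2]
  val[4] = [-3,2]
  val[5] = [0,2]
  val[6] = [-4,4]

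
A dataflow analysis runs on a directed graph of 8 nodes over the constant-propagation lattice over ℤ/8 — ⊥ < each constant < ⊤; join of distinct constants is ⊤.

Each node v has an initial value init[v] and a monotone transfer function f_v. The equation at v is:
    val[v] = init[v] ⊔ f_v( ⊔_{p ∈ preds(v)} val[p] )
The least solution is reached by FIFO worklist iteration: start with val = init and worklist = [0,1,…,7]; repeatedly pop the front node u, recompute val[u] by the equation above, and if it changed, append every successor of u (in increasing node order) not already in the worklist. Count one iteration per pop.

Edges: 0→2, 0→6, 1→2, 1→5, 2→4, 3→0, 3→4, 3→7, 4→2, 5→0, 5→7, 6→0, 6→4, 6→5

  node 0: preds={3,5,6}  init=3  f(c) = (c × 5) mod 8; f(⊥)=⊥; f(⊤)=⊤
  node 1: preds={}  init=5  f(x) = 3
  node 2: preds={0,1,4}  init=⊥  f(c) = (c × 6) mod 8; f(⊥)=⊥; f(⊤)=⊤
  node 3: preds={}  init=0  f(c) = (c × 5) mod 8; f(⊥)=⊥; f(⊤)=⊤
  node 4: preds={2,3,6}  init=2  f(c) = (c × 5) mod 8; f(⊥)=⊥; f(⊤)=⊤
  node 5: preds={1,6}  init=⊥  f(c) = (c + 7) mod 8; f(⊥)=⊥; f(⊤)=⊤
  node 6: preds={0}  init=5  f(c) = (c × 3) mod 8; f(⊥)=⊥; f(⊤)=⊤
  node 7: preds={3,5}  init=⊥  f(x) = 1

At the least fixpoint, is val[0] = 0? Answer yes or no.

Iteration log — 12 steps:
  step 1. node 0  ⊔preds=⊤  new=⊤  old=3  +wl: 
  step 2. node 1  ⊔preds=⊥  new=⊤  old=5  +wl: 
  step 3. node 2  ⊔preds=⊤  new=⊤  old=⊥  +wl: 
  step 4. node 3  ⊔preds=⊥  new=0  stable
  step 5. node 4  ⊔preds=⊤  new=⊤  old=2  +wl: 2
  step 6. node 5  ⊔preds=⊤  new=⊤  old=⊥  +wl: 0
  step 7. node 6  ⊔preds=⊤  new=⊤  old=5  +wl: 4,5
  step 8. node 7  ⊔preds=⊤  new=1  old=⊥  +wl: 
  step 9. node 2  ⊔preds=⊤  new=⊤  stable
  step 10. node 0  ⊔preds=⊤  new=⊤  stable
  step 11. node 4  ⊔preds=⊤  new=⊤  stable
  step 12. node 5  ⊔preds=⊤  new=⊤  stable

Least fixpoint reached:
  node 0: ⊤
  node 1: ⊤
  node 2: ⊤
  node 3: 0
  node 4: ⊤
  node 5: ⊤
  node 6: ⊤
  node 7: 1

no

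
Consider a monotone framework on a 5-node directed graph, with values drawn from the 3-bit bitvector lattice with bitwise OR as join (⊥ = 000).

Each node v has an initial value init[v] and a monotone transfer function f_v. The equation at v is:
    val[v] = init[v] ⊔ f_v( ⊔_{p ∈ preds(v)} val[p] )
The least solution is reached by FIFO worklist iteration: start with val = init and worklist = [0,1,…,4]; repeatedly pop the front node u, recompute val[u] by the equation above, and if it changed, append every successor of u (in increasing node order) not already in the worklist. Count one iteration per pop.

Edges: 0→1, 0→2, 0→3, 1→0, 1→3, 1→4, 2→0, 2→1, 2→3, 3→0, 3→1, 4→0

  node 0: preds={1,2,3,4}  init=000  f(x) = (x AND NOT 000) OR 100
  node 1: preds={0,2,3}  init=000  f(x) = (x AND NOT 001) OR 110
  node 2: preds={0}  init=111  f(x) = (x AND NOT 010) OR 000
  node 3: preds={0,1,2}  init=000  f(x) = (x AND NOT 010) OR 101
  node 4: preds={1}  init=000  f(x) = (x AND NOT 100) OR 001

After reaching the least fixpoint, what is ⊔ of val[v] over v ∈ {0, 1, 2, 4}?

111

Iteration log — 7 steps:
  step 1. node 0  ⊔preds=111  new=111  old=000  +wl: 
  step 2. node 1  ⊔preds=111  new=110  old=000  +wl: 0
  step 3. node 2  ⊔preds=111  new=111  stable
  step 4. node 3  ⊔preds=111  new=101  old=000  +wl: 1
  step 5. node 4  ⊔preds=110  new=011  old=000  +wl: 
  step 6. node 0  ⊔preds=111  new=111  stable
  step 7. node 1  ⊔preds=111  new=110  stable

Least fixpoint reached:
  node 0: 111
  node 1: 110
  node 2: 111
  node 3: 101
  node 4: 011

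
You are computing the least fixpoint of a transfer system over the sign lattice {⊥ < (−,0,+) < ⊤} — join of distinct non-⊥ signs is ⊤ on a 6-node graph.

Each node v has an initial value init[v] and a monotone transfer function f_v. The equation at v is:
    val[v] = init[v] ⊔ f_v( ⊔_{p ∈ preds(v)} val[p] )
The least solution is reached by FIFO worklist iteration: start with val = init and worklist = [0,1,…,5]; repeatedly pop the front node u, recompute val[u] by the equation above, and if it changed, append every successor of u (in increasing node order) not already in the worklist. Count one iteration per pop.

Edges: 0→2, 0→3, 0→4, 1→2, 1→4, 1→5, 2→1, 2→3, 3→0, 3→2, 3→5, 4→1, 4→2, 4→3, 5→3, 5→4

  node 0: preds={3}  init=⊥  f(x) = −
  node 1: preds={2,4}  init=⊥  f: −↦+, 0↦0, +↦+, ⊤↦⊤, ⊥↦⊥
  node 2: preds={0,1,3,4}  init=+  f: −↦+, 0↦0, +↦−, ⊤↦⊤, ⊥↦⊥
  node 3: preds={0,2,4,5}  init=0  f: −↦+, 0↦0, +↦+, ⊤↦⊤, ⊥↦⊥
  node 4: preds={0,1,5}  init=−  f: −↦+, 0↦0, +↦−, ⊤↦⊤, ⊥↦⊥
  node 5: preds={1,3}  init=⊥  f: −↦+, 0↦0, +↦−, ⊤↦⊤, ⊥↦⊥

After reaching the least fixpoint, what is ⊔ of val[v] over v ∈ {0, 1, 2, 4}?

Worklist (11 pops):
  #1 pop 0: in=0 → − (was ⊥); enqueue []
  #2 pop 1: in=⊤ → ⊤ (was ⊥); enqueue []
  #3 pop 2: in=⊤ → ⊤ (was +); enqueue [1]
  #4 pop 3: in=⊤ → ⊤ (was 0); enqueue [0,2]
  #5 pop 4: in=⊤ → ⊤ (was −); enqueue [3]
  #6 pop 5: in=⊤ → ⊤ (was ⊥); enqueue [4]
  #7 pop 1: in=⊤ → ⊤ (no change)
  #8 pop 0: in=⊤ → − (no change)
  #9 pop 2: in=⊤ → ⊤ (no change)
  #10 pop 3: in=⊤ → ⊤ (no change)
  #11 pop 4: in=⊤ → ⊤ (no change)

Fixpoint:
  val[0] = −
  val[1] = ⊤
  val[2] = ⊤
  val[3] = ⊤
  val[4] = ⊤
  val[5] = ⊤

⊤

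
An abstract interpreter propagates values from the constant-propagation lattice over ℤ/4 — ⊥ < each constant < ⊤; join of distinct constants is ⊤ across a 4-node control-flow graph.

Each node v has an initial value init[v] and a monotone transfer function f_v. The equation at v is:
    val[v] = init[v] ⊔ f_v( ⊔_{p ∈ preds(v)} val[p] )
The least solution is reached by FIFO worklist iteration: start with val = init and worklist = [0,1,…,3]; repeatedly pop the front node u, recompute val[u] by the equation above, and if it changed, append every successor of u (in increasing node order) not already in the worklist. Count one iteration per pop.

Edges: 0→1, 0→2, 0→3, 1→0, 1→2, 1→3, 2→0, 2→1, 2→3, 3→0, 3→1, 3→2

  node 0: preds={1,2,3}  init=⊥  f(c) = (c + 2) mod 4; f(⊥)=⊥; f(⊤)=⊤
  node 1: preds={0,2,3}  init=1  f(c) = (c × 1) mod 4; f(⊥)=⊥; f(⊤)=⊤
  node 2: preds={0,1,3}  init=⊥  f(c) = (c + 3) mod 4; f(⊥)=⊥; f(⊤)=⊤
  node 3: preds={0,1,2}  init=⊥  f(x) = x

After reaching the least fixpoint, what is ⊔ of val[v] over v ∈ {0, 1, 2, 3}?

Worklist (8 pops):
  #1 pop 0: in=1 → 3 (was ⊥); enqueue []
  #2 pop 1: in=3 → ⊤ (was 1); enqueue [0]
  #3 pop 2: in=⊤ → ⊤ (was ⊥); enqueue [1]
  #4 pop 3: in=⊤ → ⊤ (was ⊥); enqueue [2]
  #5 pop 0: in=⊤ → ⊤ (was 3); enqueue [3]
  #6 pop 1: in=⊤ → ⊤ (no change)
  #7 pop 2: in=⊤ → ⊤ (no change)
  #8 pop 3: in=⊤ → ⊤ (no change)

Fixpoint:
  val[0] = ⊤
  val[1] = ⊤
  val[2] = ⊤
  val[3] = ⊤

⊤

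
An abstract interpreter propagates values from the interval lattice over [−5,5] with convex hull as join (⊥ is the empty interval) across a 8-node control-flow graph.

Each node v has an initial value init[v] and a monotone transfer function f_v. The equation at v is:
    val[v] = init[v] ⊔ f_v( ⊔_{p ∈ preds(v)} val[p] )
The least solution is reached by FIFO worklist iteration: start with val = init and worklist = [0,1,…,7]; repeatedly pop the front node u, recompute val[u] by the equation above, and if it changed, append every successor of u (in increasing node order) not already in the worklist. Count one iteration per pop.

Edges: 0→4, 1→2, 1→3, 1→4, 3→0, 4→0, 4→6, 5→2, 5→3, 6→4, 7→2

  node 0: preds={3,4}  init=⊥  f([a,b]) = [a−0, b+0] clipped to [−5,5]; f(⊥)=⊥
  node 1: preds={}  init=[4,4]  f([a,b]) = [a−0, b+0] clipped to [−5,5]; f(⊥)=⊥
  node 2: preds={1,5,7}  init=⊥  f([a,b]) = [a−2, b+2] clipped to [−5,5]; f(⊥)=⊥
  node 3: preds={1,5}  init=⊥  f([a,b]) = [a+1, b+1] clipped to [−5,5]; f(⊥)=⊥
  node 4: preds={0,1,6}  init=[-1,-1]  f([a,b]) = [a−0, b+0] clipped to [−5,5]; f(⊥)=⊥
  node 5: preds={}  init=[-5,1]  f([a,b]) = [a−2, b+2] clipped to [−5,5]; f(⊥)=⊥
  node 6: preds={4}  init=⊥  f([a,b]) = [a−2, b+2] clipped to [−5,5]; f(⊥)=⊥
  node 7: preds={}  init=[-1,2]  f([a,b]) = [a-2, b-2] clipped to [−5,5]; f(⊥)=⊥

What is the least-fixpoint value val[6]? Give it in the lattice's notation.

Trace (16 dequeues):
  [1] u=0 | in [-1,-1] | out [-1,-1] | prev ⊥ | push {}
  [2] u=1 | in ⊥ | out [4,4] | ==
  [3] u=2 | in [-5,4] | out [-5,5] | prev ⊥ | push {}
  [4] u=3 | in [-5,4] | out [-4,5] | prev ⊥ | push {0}
  [5] u=4 | in [-1,4] | out [-1,4] | prev [-1,-1] | push {}
  [6] u=5 | in ⊥ | out [-5,1] | ==
  [7] u=6 | in [-1,4] | out [-3,5] | prev ⊥ | push {4}
  [8] u=7 | in ⊥ | out [-1,2] | ==
  [9] u=0 | in [-4,5] | out [-4,5] | prev [-1,-1] | push {}
  [10] u=4 | in [-4,5] | out [-4,5] | prev [-1,4] | push {0,6}
  [11] u=0 | in [-4,5] | out [-4,5] | ==
  [12] u=6 | in [-4,5] | out [-5,5] | prev [-3,5] | push {4}
  [13] u=4 | in [-5,5] | out [-5,5] | prev [-4,5] | push {0,6}
  [14] u=0 | in [-5,5] | out [-5,5] | prev [-4,5] | push {4}
  [15] u=6 | in [-5,5] | out [-5,5] | ==
  [16] u=4 | in [-5,5] | out [-5,5] | ==

Converged values:
  [0] [-5,5]
  [1] [4,4]
  [2] [-5,5]
  [3] [-4,5]
  [4] [-5,5]
  [5] [-5,1]
  [6] [-5,5]
  [7] [-1,2]

[-5,5]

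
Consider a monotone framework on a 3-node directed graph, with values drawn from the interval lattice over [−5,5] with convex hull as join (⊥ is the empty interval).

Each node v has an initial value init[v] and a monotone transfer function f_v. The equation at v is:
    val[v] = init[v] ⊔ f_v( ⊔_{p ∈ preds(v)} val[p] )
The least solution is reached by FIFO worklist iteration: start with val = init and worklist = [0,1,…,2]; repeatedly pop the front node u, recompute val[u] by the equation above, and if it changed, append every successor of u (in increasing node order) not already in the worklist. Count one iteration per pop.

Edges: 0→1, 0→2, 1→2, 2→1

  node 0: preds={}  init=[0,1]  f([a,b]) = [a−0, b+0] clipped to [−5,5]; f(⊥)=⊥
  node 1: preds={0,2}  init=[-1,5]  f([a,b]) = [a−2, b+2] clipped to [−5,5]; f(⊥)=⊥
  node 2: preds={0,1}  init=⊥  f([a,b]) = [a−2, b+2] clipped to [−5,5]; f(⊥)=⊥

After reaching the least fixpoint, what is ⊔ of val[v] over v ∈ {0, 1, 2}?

[-5,5]

Worklist (6 pops):
  #1 pop 0: in=⊥ → [0,1] (no change)
  #2 pop 1: in=[0,1] → [-2,5] (was [-1,5]); enqueue []
  #3 pop 2: in=[-2,5] → [-4,5] (was ⊥); enqueue [1]
  #4 pop 1: in=[-4,5] → [-5,5] (was [-2,5]); enqueue [2]
  #5 pop 2: in=[-5,5] → [-5,5] (was [-4,5]); enqueue [1]
  #6 pop 1: in=[-5,5] → [-5,5] (no change)

Fixpoint:
  val[0] = [0,1]
  val[1] = [-5,5]
  val[2] = [-5,5]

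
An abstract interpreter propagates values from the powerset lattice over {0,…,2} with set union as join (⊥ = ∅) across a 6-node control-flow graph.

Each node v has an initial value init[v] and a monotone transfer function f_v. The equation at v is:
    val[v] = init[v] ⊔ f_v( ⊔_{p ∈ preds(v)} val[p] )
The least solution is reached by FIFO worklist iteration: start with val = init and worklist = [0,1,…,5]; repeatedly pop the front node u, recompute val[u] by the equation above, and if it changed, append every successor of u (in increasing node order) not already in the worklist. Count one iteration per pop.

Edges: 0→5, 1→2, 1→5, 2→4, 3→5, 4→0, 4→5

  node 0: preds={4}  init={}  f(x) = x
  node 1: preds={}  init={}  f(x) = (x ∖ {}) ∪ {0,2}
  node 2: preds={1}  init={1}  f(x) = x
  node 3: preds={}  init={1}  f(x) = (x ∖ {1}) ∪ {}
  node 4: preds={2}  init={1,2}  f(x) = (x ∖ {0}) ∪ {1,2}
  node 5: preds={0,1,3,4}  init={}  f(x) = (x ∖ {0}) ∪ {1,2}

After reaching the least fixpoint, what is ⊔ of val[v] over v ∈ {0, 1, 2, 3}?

Trace (6 dequeues):
  [1] u=0 | in {1,2} | out {1,2} | prev {} | push {}
  [2] u=1 | in {} | out {0,2} | prev {} | push {}
  [3] u=2 | in {0,2} | out {0,1,2} | prev {1} | push {}
  [4] u=3 | in {} | out {1} | ==
  [5] u=4 | in {0,1,2} | out {1,2} | ==
  [6] u=5 | in {0,1,2} | out {1,2} | prev {} | push {}

Converged values:
  [0] {1,2}
  [1] {0,2}
  [2] {0,1,2}
  [3] {1}
  [4] {1,2}
  [5] {1,2}

{0,1,2}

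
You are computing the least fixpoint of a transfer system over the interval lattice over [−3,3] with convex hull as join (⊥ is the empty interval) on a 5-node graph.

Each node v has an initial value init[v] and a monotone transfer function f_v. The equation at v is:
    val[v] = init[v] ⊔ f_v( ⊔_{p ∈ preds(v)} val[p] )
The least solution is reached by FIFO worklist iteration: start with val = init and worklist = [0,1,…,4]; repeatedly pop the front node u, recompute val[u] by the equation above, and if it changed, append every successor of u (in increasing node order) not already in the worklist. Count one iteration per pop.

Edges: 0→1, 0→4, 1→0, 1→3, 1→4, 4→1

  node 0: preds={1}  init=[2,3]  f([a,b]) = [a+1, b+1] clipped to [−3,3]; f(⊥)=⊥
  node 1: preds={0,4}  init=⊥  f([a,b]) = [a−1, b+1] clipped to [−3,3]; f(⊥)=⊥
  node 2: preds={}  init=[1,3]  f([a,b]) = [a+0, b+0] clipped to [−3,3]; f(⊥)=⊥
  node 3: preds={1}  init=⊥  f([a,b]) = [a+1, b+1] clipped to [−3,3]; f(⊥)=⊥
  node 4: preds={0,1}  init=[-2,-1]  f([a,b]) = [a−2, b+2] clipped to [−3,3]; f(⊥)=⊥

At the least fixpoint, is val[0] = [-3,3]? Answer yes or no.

no

Worklist (8 pops):
  #1 pop 0: in=⊥ → [2,3] (no change)
  #2 pop 1: in=[-2,3] → [-3,3] (was ⊥); enqueue [0]
  #3 pop 2: in=⊥ → [1,3] (no change)
  #4 pop 3: in=[-3,3] → [-2,3] (was ⊥); enqueue []
  #5 pop 4: in=[-3,3] → [-3,3] (was [-2,-1]); enqueue [1]
  #6 pop 0: in=[-3,3] → [-2,3] (was [2,3]); enqueue [4]
  #7 pop 1: in=[-3,3] → [-3,3] (no change)
  #8 pop 4: in=[-3,3] → [-3,3] (no change)

Fixpoint:
  val[0] = [-2,3]
  val[1] = [-3,3]
  val[2] = [1,3]
  val[3] = [-2,3]
  val[4] = [-3,3]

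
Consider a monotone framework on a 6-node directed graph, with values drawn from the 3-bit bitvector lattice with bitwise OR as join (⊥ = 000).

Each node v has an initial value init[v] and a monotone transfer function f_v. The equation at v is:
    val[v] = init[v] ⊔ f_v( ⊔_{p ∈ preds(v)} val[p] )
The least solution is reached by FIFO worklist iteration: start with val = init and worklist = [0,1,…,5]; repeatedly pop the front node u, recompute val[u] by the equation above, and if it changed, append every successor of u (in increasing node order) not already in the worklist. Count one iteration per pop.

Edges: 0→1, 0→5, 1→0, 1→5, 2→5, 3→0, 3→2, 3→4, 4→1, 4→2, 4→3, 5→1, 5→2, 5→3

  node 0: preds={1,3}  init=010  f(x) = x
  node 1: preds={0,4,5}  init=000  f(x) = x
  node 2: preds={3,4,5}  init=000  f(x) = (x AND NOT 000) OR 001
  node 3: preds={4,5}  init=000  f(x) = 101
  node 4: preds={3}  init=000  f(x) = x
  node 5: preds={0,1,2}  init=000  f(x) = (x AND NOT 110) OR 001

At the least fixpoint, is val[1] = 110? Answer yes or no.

Iteration log — 12 steps:
  step 1. node 0  ⊔preds=000  new=010  stable
  step 2. node 1  ⊔preds=010  new=010  old=000  +wl: 0
  step 3. node 2  ⊔preds=000  new=001  old=000  +wl: 
  step 4. node 3  ⊔preds=000  new=101  old=000  +wl: 2
  step 5. node 4  ⊔preds=101  new=101  old=000  +wl: 1,3
  step 6. node 5  ⊔preds=011  new=001  old=000  +wl: 
  step 7. node 0  ⊔preds=111  new=111  old=010  +wl: 5
  step 8. node 2  ⊔preds=101  new=101  old=001  +wl: 
  step 9. node 1  ⊔preds=111  new=111  old=010  +wl: 0
  step 10. node 3  ⊔preds=101  new=101  stable
  step 11. node 5  ⊔preds=111  new=001  stable
  step 12. node 0  ⊔preds=111  new=111  stable

Least fixpoint reached:
  node 0: 111
  node 1: 111
  node 2: 101
  node 3: 101
  node 4: 101
  node 5: 001

no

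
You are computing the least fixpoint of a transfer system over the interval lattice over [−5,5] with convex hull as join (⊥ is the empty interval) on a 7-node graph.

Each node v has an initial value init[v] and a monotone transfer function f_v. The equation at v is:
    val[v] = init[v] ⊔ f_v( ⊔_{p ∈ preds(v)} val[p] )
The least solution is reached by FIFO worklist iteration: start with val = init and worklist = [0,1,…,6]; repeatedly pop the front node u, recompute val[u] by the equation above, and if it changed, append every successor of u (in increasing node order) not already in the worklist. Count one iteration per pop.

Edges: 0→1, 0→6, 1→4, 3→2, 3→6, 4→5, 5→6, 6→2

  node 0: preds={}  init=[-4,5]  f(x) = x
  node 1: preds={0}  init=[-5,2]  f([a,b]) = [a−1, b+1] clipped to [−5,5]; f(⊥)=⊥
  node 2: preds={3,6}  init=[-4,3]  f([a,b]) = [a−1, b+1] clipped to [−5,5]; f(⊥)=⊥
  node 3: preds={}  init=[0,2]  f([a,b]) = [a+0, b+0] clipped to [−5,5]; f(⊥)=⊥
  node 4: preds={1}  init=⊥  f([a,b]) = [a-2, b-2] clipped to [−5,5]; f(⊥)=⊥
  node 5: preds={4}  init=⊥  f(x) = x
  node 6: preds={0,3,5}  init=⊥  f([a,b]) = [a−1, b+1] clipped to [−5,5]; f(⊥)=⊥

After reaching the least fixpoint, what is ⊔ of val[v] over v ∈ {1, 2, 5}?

Trace (8 dequeues):
  [1] u=0 | in ⊥ | out [-4,5] | ==
  [2] u=1 | in [-4,5] | out [-5,5] | prev [-5,2] | push {}
  [3] u=2 | in [0,2] | out [-4,3] | ==
  [4] u=3 | in ⊥ | out [0,2] | ==
  [5] u=4 | in [-5,5] | out [-5,3] | prev ⊥ | push {}
  [6] u=5 | in [-5,3] | out [-5,3] | prev ⊥ | push {}
  [7] u=6 | in [-5,5] | out [-5,5] | prev ⊥ | push {2}
  [8] u=2 | in [-5,5] | out [-5,5] | prev [-4,3] | push {}

Converged values:
  [0] [-4,5]
  [1] [-5,5]
  [2] [-5,5]
  [3] [0,2]
  [4] [-5,3]
  [5] [-5,3]
  [6] [-5,5]

[-5,5]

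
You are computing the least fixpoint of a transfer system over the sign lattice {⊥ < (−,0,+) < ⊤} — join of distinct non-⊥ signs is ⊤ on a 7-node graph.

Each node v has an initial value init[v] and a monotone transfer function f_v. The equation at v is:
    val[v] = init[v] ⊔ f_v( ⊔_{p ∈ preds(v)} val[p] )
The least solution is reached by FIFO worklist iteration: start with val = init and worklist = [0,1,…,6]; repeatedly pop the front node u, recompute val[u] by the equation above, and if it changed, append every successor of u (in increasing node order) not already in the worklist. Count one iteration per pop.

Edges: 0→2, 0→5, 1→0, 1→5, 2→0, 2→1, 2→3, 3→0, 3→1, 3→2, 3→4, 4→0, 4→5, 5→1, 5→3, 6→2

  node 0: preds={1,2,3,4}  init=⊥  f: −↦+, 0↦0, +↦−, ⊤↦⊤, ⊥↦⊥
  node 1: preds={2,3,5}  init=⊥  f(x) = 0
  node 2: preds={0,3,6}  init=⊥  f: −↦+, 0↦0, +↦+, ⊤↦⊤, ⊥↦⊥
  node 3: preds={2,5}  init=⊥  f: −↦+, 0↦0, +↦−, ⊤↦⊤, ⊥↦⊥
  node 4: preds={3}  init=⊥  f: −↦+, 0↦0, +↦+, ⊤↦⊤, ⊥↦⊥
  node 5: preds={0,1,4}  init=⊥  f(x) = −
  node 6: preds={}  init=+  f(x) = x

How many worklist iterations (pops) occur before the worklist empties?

Iteration log — 18 steps:
  step 1. node 0  ⊔preds=⊥  new=⊥  stable
  step 2. node 1  ⊔preds=⊥  new=0  old=⊥  +wl: 0
  step 3. node 2  ⊔preds=+  new=+  old=⊥  +wl: 1
  step 4. node 3  ⊔preds=+  new=−  old=⊥  +wl: 2
  step 5. node 4  ⊔preds=−  new=+  old=⊥  +wl: 
  step 6. node 5  ⊔preds=⊤  new=−  old=⊥  +wl: 3
  step 7. node 6  ⊔preds=⊥  new=+  stable
  step 8. node 0  ⊔preds=⊤  new=⊤  old=⊥  +wl: 5
  step 9. node 1  ⊔preds=⊤  new=0  stable
  step 10. node 2  ⊔preds=⊤  new=⊤  old=+  +wl: 0,1
  step 11. node 3  ⊔preds=⊤  new=⊤  old=−  +wl: 2,4
  step 12. node 5  ⊔preds=⊤  new=−  stable
  step 13. node 0  ⊔preds=⊤  new=⊤  stable
  step 14. node 1  ⊔preds=⊤  new=0  stable
  step 15. node 2  ⊔preds=⊤  new=⊤  stable
  step 16. node 4  ⊔preds=⊤  new=⊤  old=+  +wl: 0,5
  step 17. node 0  ⊔preds=⊤  new=⊤  stable
  step 18. node 5  ⊔preds=⊤  new=−  stable

Least fixpoint reached:
  node 0: ⊤
  node 1: 0
  node 2: ⊤
  node 3: ⊤
  node 4: ⊤
  node 5: −
  node 6: +

18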